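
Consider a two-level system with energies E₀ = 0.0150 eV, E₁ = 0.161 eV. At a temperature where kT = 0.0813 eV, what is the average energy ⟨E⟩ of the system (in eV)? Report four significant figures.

0.03578 eV

Eᵢ/kT = 0.184502, 1.98032.
Z = Σ e^(−Eᵢ/kT) = e^(−0.184502) + e^(−1.98032) = 0.831518 + 0.138025 = 0.969543.
⟨E⟩ = Σ Eᵢ e^(−Eᵢ/kT) / Z = (0.0150·0.831518 + 0.161·0.138025) / 0.969543 = 0.03578 eV.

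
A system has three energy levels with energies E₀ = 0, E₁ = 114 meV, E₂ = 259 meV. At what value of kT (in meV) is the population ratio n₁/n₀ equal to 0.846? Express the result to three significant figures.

n₁/n₀ = exp[−(E₁−E₀)/kT] = 0.846.
⇒ (E₁−E₀)/kT = ln(1/0.846) = ln(1.1820) = 0.16721.
kT = 114 meV / 0.16721 = 682 meV.

682 meV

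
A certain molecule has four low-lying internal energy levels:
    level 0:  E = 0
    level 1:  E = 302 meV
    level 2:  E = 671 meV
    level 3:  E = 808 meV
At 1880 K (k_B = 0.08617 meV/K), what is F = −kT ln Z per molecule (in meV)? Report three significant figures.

k_BT = 0.08617 × 1880 K = 162.00 meV.
Eᵢ/kT = 0, 1.8642, 4.1420, 4.9877.
Z = Σ e^(−Eᵢ/kT) = e^(−0) + e^(−1.8642) + e^(−4.1420) + e^(−4.9877) = 1.0000 + 0.15502 + 0.015891 + 0.0068213 = 1.1777.
F = −kT ln Z = −162.00 × ln(1.1777) = −162.00 × 0.16356 = -26.5 meV.

-26.5 meV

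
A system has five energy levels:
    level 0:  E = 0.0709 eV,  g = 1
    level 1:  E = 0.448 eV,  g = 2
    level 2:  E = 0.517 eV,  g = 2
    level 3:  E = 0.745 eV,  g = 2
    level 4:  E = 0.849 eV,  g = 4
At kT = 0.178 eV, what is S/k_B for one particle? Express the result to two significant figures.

Eᵢ/kT = 0.3983, 2.517, 2.904, 4.185, 4.770.
Z = Σ gᵢe^(−Eᵢ/kT) = 1·e^(−0.3983) + 2·e^(−2.517) + 2·e^(−2.904) + 2·e^(−4.185) + 4·e^(−4.770) = 0.6715 + 0.1614 + 0.1096 + 0.03044 + 0.03392 = 1.007.
⟨E⟩ = Σ EᵢPᵢ = 0.2265 eV.
S/k_B = ln Z + ⟨E⟩/kT = ln(1.007) + 0.2265/0.178 = 0.006976 + 1.272 = 1.3.

1.3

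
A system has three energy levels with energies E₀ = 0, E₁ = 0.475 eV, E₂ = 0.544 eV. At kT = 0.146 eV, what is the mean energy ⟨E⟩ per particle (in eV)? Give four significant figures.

Eᵢ/kT = 0, 3.25342, 3.72603.
Z = Σ e^(−Eᵢ/kT) = e^(−0) + e^(−3.25342) + e^(−3.72603) = 1.00000 + 0.0386418 + 0.0240883 = 1.06273.
⟨E⟩ = Σ Eᵢ e^(−Eᵢ/kT) / Z = (0·1.00000 + 0.475·0.0386418 + 0.544·0.0240883) / 1.06273 = 0.02960 eV.

0.02960 eV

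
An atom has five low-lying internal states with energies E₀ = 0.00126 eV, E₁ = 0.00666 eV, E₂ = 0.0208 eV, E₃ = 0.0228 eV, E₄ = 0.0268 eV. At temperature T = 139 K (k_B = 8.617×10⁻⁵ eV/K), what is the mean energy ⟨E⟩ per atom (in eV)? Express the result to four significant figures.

0.007806 eV

k_BT = 8.617×10⁻⁵ × 139 K = 0.0119776 eV.
Eᵢ/kT = 0.105196, 0.556038, 1.73657, 1.90355, 2.23751.
Z = Σ e^(−Eᵢ/kT) = e^(−0.105196) + e^(−0.556038) + e^(−1.73657) + e^(−1.90355) + e^(−2.23751) = 0.900148 + 0.573477 + 0.176123 + 0.149039 + 0.106724 = 1.90551.
⟨E⟩ = Σ Eᵢ e^(−Eᵢ/kT) / Z = (0.00126·0.900148 + 0.00666·0.573477 + 0.0208·0.176123 + 0.0228·0.149039 + 0.0268·0.106724) / 1.90551 = 0.007806 eV.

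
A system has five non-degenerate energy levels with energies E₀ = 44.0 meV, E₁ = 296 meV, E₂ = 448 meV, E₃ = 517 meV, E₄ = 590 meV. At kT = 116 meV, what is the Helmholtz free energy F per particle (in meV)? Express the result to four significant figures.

25.73 meV

Eᵢ/kT = 0.379310, 2.55172, 3.86207, 4.45690, 5.08621.
Z = Σ e^(−Eᵢ/kT) = e^(−0.379310) + e^(−2.55172) + e^(−3.86207) + e^(−4.45690) + e^(−5.08621) = 0.684333 + 0.0779475 + 0.0210244 + 0.0115983 + 0.00618140 = 0.801085.
F = −kT ln Z = −116 × ln(0.801085) = −116 × -0.221788 = 25.73 meV.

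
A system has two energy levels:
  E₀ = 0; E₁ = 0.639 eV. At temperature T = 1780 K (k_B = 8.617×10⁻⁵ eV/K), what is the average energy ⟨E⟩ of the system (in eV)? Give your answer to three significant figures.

k_BT = 8.617×10⁻⁵ × 1780 K = 0.15338 eV.
Eᵢ/kT = 0, 4.1661.
Z = Σ e^(−Eᵢ/kT) = e^(−0) + e^(−4.1661) = 1.0000 + 0.015513 = 1.0155.
⟨E⟩ = Σ Eᵢ e^(−Eᵢ/kT) / Z = (0·1.0000 + 0.639·0.015513) / 1.0155 = 0.00976 eV.

0.00976 eV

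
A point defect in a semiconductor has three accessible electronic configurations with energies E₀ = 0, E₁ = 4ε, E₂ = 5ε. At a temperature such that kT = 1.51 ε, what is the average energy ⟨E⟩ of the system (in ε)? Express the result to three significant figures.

0.420 ε

Eᵢ/kT = 0, 2.6490, 3.3113.
Z = Σ e^(−Eᵢ/kT) = e^(−0) + e^(−2.6490) + e^(−3.3113) = 1.0000 + 0.070722 + 0.036469 = 1.1072.
⟨E⟩ = Σ Eᵢ e^(−Eᵢ/kT) / Z = (0·1.0000 + 4·0.070722 + 5·0.036469) / 1.1072 = 0.420 ε.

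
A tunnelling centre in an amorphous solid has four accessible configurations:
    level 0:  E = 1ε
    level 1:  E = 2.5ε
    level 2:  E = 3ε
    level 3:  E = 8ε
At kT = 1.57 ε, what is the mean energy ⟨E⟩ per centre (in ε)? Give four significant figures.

1.726 ε

Eᵢ/kT = 0.636943, 1.59236, 1.91083, 5.09554.
Z = Σ e^(−Eᵢ/kT) = e^(−0.636943) + e^(−1.59236) + e^(−1.91083) + e^(−5.09554) = 0.528907 + 0.203445 + 0.147958 + 0.00612400 = 0.886434.
⟨E⟩ = Σ Eᵢ e^(−Eᵢ/kT) / Z = (1·0.528907 + 2.5·0.203445 + 3·0.147958 + 8·0.00612400) / 0.886434 = 1.726 ε.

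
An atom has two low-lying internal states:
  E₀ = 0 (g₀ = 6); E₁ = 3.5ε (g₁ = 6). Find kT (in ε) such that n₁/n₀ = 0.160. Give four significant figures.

1.910 ε

n₁/n₀ = (g₁/g₀) exp[−(E₁−E₀)/kT] = 0.160.
⇒ (E₁−E₀)/kT = ln((6/6)/0.160) = ln(6.25000) = 1.83258.
kT = 3.5ε / 1.83258 = 1.910 ε.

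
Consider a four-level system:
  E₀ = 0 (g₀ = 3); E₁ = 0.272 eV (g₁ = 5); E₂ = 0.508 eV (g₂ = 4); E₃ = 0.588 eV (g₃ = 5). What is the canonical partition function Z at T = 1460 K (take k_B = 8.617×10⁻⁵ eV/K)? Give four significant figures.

k_BT = 8.617×10⁻⁵ × 1460 K = 0.125808 eV.
Eᵢ/kT = 0, 2.16202, 4.03790, 4.67379.
Z = Σ gᵢe^(−Eᵢ/kT) = 3·e^(−0) + 5·e^(−2.16202) + 4·e^(−4.03790) + 5·e^(−4.67379) = 3.00000 + 0.575462 + 0.0705379 + 0.0466841 = 3.69268.

Z = 3.693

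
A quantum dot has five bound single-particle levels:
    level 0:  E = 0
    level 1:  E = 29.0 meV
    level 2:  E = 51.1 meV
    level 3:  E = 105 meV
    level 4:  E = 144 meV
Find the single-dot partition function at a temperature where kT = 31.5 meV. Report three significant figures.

Eᵢ/kT = 0, 0.92063, 1.6222, 3.3333, 4.5714.
Z = Σ e^(−Eᵢ/kT) = e^(−0) + e^(−0.92063) + e^(−1.6222) + e^(−3.3333) + e^(−4.5714) = 1.0000 + 0.39827 + 0.19746 + 0.035675 + 0.010343 = 1.6417.

Z = 1.64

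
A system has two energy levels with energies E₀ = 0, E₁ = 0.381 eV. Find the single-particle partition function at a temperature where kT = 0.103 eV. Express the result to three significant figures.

Eᵢ/kT = 0, 3.6990.
Z = Σ e^(−Eᵢ/kT) = e^(−0) + e^(−3.6990) = 1.0000 + 0.024748 = 1.0247.

Z = 1.02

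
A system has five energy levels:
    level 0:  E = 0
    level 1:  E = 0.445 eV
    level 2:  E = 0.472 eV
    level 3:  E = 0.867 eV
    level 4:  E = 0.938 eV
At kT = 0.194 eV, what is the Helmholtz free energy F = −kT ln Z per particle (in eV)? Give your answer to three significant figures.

Eᵢ/kT = 0, 2.2938, 2.4330, 4.4691, 4.8351.
Z = Σ e^(−Eᵢ/kT) = e^(−0) + e^(−2.2938) + e^(−2.4330) + e^(−4.4691) + e^(−4.8351) = 1.0000 + 0.10088 + 0.087773 + 0.011458 + 0.0079459 = 1.2081.
F = −kT ln Z = −0.194 × ln(1.2081) = −0.194 × 0.18905 = -0.0367 eV.

-0.0367 eV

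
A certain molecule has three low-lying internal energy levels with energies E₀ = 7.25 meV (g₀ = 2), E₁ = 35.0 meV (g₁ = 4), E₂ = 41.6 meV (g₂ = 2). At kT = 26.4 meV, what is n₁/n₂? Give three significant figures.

2.57

n₁/n₂ = (g₁/g₂) exp[−(E₁−E₂)/kT] = (4/2) × exp(−(-6.6 meV)/(26.4 meV)) = (4/2) × exp(0.25000) = 2.57.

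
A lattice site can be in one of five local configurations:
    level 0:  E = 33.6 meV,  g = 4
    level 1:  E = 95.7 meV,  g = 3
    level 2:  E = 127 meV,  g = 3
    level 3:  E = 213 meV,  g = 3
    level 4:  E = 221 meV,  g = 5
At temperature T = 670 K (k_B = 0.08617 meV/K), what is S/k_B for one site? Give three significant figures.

k_BT = 0.08617 × 670 K = 57.734 meV.
Eᵢ/kT = 0.58198, 1.6576, 2.1997, 3.6893, 3.8279.
Z = Σ gᵢe^(−Eᵢ/kT) = 4·e^(−0.58198) + 3·e^(−1.6576) + 3·e^(−2.1997) + 3·e^(−3.6893) + 5·e^(−3.8279) = 2.2352 + 0.57179 + 0.33251 + 0.074968 + 0.10878 = 3.3232.
⟨E⟩ = Σ EᵢPᵢ = 63.812 meV.
S/k_B = ln Z + ⟨E⟩/kT = ln(3.3232) + 63.812/57.734 = 1.2009 + 1.1053 = 2.31.

2.31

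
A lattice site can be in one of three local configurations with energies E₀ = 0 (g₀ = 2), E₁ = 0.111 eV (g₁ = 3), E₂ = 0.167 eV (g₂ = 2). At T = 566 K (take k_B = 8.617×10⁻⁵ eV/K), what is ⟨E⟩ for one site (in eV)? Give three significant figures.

k_BT = 8.617×10⁻⁵ × 566 K = 0.048772 eV.
Eᵢ/kT = 0, 2.2759, 3.4241.
Z = Σ gᵢe^(−Eᵢ/kT) = 2·e^(−0) + 3·e^(−2.2759) + 2·e^(−3.4241) = 2.0000 + 0.30811 + 0.065157 = 2.3733.
⟨E⟩ = Σ Eᵢ gᵢe^(−Eᵢ/kT) / Z = (0·2.0000 + 0.111·0.30811 + 0.167·0.065157) / 2.3733 = 0.0190 eV.

0.0190 eV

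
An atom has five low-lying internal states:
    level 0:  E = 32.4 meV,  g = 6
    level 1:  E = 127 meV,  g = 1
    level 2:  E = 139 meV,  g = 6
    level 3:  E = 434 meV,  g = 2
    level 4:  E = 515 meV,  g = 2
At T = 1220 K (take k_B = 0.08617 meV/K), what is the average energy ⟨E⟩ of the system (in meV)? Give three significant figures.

66.8 meV

k_BT = 0.08617 × 1220 K = 105.13 meV.
Eᵢ/kT = 0.30819, 1.2080, 1.3222, 4.1282, 4.8987.
Z = Σ gᵢe^(−Eᵢ/kT) = 6·e^(−0.30819) + 1·e^(−1.2080) + 6·e^(−1.3222) + 2·e^(−4.1282) + 2·e^(−4.8987) = 4.4087 + 0.29879 + 1.5993 + 0.032224 + 0.014913 = 6.3539.
⟨E⟩ = Σ Eᵢ gᵢe^(−Eᵢ/kT) / Z = (32.4·4.4087 + 127·0.29879 + 139·1.5993 + 434·0.032224 + 515·0.014913) / 6.3539 = 66.8 meV.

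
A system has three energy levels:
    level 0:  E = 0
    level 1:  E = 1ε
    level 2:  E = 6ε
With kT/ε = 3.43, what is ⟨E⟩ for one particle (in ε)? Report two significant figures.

0.93 ε

Eᵢ/kT = 0, 0.2915, 1.749.
Z = Σ e^(−Eᵢ/kT) = e^(−0) + e^(−0.2915) + e^(−1.749) = 1.000 + 0.7471 + 0.1739 = 1.921.
⟨E⟩ = Σ Eᵢ e^(−Eᵢ/kT) / Z = (0·1.000 + 1·0.7471 + 6·0.1739) / 1.921 = 0.93 ε.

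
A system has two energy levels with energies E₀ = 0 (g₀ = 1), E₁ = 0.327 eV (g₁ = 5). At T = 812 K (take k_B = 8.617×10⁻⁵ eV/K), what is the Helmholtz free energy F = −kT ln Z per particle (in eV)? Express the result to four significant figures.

k_BT = 8.617×10⁻⁵ × 812 K = 0.0699700 eV.
Eᵢ/kT = 0, 4.67343.
Z = Σ gᵢe^(−Eᵢ/kT) = 1·e^(−0) + 5·e^(−4.67343) = 1.00000 + 0.0467009 = 1.04670.
F = −kT ln Z = −0.0699700 × ln(1.04670) = −0.0699700 × 0.0456424 = -0.003194 eV.

-0.003194 eV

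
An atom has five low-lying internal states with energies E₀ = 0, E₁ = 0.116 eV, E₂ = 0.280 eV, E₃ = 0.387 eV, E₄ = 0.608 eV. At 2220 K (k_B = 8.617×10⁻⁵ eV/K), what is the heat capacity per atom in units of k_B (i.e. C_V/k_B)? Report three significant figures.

0.550

k_BT = 8.617×10⁻⁵ × 2220 K = 0.19130 eV.
Eᵢ/kT = 0, 0.60638, 1.4637, 2.0230, 3.1783.
Z = Σ e^(−Eᵢ/kT) = e^(−0) + e^(−0.60638) + e^(−1.4637) + e^(−2.0230) + e^(−3.1783) = 1.0000 + 0.54532 + 0.23138 + 0.13226 + 0.041656 = 1.9506.
⟨E⟩ = 0.10487 eV, ⟨E²⟩ = 0.031111 eV².
C_V/k_B = (⟨E²⟩ − ⟨E⟩²)/(kT)² = (0.031111 − 0.010998)/0.036596 = 0.550.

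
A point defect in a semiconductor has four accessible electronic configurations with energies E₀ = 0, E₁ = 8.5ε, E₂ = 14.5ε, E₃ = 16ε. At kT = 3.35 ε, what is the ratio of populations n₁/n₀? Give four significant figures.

0.07908

n₁/n₀ = exp[−(E₁−E₀)/kT] = exp(−(8.5ε)/(3.35ε)) = exp(-2.53731) = 0.07908.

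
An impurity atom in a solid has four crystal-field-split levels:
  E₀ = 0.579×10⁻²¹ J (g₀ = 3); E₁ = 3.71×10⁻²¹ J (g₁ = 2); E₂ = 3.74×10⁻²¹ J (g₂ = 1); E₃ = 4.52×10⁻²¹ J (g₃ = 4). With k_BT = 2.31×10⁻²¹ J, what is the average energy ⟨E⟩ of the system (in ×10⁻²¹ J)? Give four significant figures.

Eᵢ/kT = 0.250649, 1.60606, 1.61905, 1.95671.
Z = Σ gᵢe^(−Eᵢ/kT) = 3·e^(−0.250649) + 2·e^(−1.60606) + 1·e^(−1.61905) + 4·e^(−1.95671) = 2.33489 + 0.401353 + 0.198087 + 0.565290 = 3.49962.
⟨E⟩ = Σ Eᵢ gᵢe^(−Eᵢ/kT) / Z = (0.579·2.33489 + 3.71·0.401353 + 3.74·0.198087 + 4.52·0.565290) / 3.49962 = 1.754 ×10⁻²¹ J.

1.754 ×10⁻²¹ J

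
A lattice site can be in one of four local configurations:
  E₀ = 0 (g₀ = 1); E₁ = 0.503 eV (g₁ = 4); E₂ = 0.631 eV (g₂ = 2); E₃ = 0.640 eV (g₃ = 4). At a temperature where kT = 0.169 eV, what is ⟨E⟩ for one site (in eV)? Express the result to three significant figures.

Eᵢ/kT = 0, 2.9763, 3.7337, 3.7870.
Z = Σ gᵢe^(−Eᵢ/kT) = 1·e^(−0) + 4·e^(−2.9763) + 2·e^(−3.7337) + 4·e^(−3.7870) = 1.0000 + 0.20392 + 0.047808 + 0.090654 = 1.3424.
⟨E⟩ = Σ Eᵢ gᵢe^(−Eᵢ/kT) / Z = (0·1.0000 + 0.503·0.20392 + 0.631·0.047808 + 0.640·0.090654) / 1.3424 = 0.142 eV.

0.142 eV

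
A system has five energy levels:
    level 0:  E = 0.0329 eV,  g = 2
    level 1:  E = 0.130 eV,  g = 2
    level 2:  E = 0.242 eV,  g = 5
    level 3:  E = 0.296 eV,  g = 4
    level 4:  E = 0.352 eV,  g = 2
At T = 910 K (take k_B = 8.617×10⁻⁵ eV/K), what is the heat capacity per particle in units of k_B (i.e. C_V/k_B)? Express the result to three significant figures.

1.25

k_BT = 8.617×10⁻⁵ × 910 K = 0.078415 eV.
Eᵢ/kT = 0.41956, 1.6578, 3.0861, 3.7748, 4.4889.
Z = Σ gᵢe^(−Eᵢ/kT) = 2·e^(−0.41956) + 2·e^(−1.6578) + 5·e^(−3.0861) + 4·e^(−3.7748) + 2·e^(−4.4889) = 1.3147 + 0.38112 + 0.22840 + 0.091767 + 0.022466 = 2.0385.
⟨E⟩ = 0.089842 eV, ⟨E²⟩ = 0.015729 eV².
C_V/k_B = (⟨E²⟩ − ⟨E⟩²)/(kT)² = (0.015729 − 0.0080716)/0.0061489 = 1.25.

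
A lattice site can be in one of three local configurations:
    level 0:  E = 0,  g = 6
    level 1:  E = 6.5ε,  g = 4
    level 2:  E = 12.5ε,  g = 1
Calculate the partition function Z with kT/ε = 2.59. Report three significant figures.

Eᵢ/kT = 0, 2.5097, 4.8263.
Z = Σ gᵢe^(−Eᵢ/kT) = 6·e^(−0) + 4·e^(−2.5097) + 1·e^(−4.8263) = 6.0000 + 0.32517 + 0.0080161 = 6.3332.

Z = 6.33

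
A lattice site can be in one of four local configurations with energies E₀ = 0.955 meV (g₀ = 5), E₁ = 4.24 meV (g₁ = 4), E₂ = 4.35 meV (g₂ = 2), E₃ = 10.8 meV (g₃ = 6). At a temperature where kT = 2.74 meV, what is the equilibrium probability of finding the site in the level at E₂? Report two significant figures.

0.083

Eᵢ/kT = 0.3485, 1.547, 1.588, 3.942.
Z = Σ gᵢe^(−Eᵢ/kT) = 5·e^(−0.3485) + 4·e^(−1.547) + 2·e^(−1.588) + 6·e^(−3.942) = 3.529 + 0.8515 + 0.4087 + 0.1165 = 4.906.
P₂ = g₂ e^(−E₂/kT) / Z = 0.4087/4.906 = 0.083.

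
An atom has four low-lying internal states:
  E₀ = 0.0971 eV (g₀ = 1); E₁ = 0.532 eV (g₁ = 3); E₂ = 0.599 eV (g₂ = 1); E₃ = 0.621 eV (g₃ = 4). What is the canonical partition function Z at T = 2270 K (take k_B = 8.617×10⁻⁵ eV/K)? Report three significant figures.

k_BT = 8.617×10⁻⁵ × 2270 K = 0.19561 eV.
Eᵢ/kT = 0.49640, 2.7197, 3.0622, 3.1747.
Z = Σ gᵢe^(−Eᵢ/kT) = 1·e^(−0.49640) + 3·e^(−2.7197) + 1·e^(−3.0622) + 4·e^(−3.1747) = 0.60872 + 0.19768 + 0.046785 + 0.16723 = 1.0204.

Z = 1.02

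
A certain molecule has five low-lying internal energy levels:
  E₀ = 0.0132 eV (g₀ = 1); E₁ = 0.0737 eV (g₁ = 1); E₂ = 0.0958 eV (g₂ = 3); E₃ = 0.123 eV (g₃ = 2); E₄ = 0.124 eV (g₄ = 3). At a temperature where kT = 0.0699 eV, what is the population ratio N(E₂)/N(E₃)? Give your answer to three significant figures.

n₂/n₃ = (g₂/g₃) exp[−(E₂−E₃)/kT] = (3/2) × exp(−(-0.0272 eV)/(0.0699 eV)) = (3/2) × exp(0.38913) = 2.21.

2.21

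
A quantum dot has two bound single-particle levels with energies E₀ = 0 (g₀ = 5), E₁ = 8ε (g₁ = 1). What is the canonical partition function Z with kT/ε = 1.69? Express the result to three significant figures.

Z = 5.01

Eᵢ/kT = 0, 4.7337.
Z = Σ gᵢe^(−Eᵢ/kT) = 5·e^(−0) + 1·e^(−4.7337) = 5.0000 + 0.0087939 = 5.0088.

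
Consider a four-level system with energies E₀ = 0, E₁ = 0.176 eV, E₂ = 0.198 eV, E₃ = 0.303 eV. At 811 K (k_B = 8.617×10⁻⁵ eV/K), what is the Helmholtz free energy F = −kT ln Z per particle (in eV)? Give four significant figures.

k_BT = 8.617×10⁻⁵ × 811 K = 0.0698839 eV.
Eᵢ/kT = 0, 2.51846, 2.83327, 4.33576.
Z = Σ e^(−Eᵢ/kT) = e^(−0) + e^(−2.51846) + e^(−2.83327) + e^(−4.33576) = 1.00000 + 0.0805836 + 0.0588202 + 0.0130919 = 1.15250.
F = −kT ln Z = −0.0698839 × ln(1.15250) = −0.0698839 × 0.141933 = -0.009919 eV.

-0.009919 eV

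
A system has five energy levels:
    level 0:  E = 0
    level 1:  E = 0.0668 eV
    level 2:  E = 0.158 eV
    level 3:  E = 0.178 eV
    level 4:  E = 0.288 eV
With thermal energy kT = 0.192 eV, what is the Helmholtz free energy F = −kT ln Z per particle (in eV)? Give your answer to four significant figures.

Eᵢ/kT = 0, 0.347917, 0.822917, 0.927083, 1.50000.
Z = Σ e^(−Eᵢ/kT) = e^(−0) + e^(−0.347917) + e^(−0.822917) + e^(−0.927083) + e^(−1.50000) = 1.00000 + 0.706157 + 0.439149 + 0.395706 + 0.223130 = 2.76414.
F = −kT ln Z = −0.192 × ln(2.76414) = −0.192 × 1.01673 = -0.1952 eV.

-0.1952 eV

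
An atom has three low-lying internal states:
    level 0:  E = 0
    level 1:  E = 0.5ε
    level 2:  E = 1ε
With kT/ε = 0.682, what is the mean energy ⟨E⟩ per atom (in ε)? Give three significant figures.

Eᵢ/kT = 0, 0.73314, 1.4663.
Z = Σ e^(−Eᵢ/kT) = e^(−0) + e^(−0.73314) + e^(−1.4663) = 1.0000 + 0.48040 + 0.23078 = 1.7112.
⟨E⟩ = Σ Eᵢ e^(−Eᵢ/kT) / Z = (0·1.0000 + 0.5·0.48040 + 1·0.23078) / 1.7112 = 0.275 ε.

0.275 ε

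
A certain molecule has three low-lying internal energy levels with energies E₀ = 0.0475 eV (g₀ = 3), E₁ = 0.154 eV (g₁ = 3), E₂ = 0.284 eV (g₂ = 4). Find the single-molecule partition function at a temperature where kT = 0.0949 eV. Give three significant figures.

Z = 2.61

Eᵢ/kT = 0.50053, 1.6228, 2.9926.
Z = Σ gᵢe^(−Eᵢ/kT) = 3·e^(−0.50053) + 3·e^(−1.6228) + 4·e^(−2.9926) = 1.8186 + 0.59204 + 0.20063 = 2.6113.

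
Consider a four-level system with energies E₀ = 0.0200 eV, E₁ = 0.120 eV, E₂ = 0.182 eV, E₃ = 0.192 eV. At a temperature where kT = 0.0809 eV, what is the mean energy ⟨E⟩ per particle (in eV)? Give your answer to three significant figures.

Eᵢ/kT = 0.24722, 1.4833, 2.2497, 2.3733.
Z = Σ e^(−Eᵢ/kT) = e^(−0.24722) + e^(−1.4833) + e^(−2.2497) + e^(−2.3733) = 0.78097 + 0.22689 + 0.10543 + 0.093173 = 1.2065.
⟨E⟩ = Σ Eᵢ e^(−Eᵢ/kT) / Z = (0.0200·0.78097 + 0.120·0.22689 + 0.182·0.10543 + 0.192·0.093173) / 1.2065 = 0.0662 eV.

0.0662 eV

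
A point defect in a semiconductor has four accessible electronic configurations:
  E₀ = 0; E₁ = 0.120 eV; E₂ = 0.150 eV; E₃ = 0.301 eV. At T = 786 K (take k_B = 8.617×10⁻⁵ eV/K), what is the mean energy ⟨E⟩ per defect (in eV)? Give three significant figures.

0.0312 eV

k_BT = 8.617×10⁻⁵ × 786 K = 0.067730 eV.
Eᵢ/kT = 0, 1.7717, 2.2147, 4.4441.
Z = Σ e^(−Eᵢ/kT) = e^(−0) + e^(−1.7717) + e^(−2.2147) + e^(−4.4441) = 1.0000 + 0.17004 + 0.10919 + 0.011748 = 1.2910.
⟨E⟩ = Σ Eᵢ e^(−Eᵢ/kT) / Z = (0·1.0000 + 0.120·0.17004 + 0.150·0.10919 + 0.301·0.011748) / 1.2910 = 0.0312 eV.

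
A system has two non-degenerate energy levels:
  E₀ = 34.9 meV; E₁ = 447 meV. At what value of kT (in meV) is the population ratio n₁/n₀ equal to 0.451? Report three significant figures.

518 meV

n₁/n₀ = exp[−(E₁−E₀)/kT] = 0.451.
⇒ (E₁−E₀)/kT = ln(1/0.451) = ln(2.2173) = 0.79629.
kT = 412.1 meV / 0.79629 = 518 meV.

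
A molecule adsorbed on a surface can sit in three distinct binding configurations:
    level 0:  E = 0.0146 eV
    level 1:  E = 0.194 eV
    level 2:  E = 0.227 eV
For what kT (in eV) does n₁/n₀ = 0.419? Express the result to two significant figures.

n₁/n₀ = exp[−(E₁−E₀)/kT] = 0.419.
⇒ (E₁−E₀)/kT = ln(1/0.419) = ln(2.387) = 0.8700.
kT = 0.1794 eV / 0.8700 = 0.21 eV.

0.21 eV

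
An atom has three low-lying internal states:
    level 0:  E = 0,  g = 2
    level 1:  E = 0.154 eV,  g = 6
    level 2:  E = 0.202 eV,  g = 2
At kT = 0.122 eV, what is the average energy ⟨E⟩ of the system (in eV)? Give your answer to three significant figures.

0.0830 eV

Eᵢ/kT = 0, 1.2623, 1.6557.
Z = Σ gᵢe^(−Eᵢ/kT) = 2·e^(−0) + 6·e^(−1.2623) + 2·e^(−1.6557) = 2.0000 + 1.6980 + 0.38192 = 4.0799.
⟨E⟩ = Σ Eᵢ gᵢe^(−Eᵢ/kT) / Z = (0·2.0000 + 0.154·1.6980 + 0.202·0.38192) / 4.0799 = 0.0830 eV.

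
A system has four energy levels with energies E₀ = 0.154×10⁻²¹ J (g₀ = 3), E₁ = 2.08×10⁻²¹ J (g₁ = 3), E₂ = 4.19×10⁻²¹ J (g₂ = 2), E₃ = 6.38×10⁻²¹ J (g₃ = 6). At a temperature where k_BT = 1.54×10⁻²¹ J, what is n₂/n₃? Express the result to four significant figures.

1.382

n₂/n₃ = (g₂/g₃) exp[−(E₂−E₃)/kT] = (2/6) × exp(−(-2.19 ×10⁻²¹ J)/(1.54 ×10⁻²¹ J)) = (2/6) × exp(1.42208) = 1.382.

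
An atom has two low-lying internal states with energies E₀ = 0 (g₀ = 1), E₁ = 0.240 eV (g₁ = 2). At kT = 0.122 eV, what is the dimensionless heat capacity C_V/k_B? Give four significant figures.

0.6610

Eᵢ/kT = 0, 1.96721.
Z = Σ gᵢe^(−Eᵢ/kT) = 1·e^(−0) + 2·e^(−1.96721) = 1.00000 + 0.279693 = 1.27969.
⟨E⟩ = 0.0524551 eV, ⟨E²⟩ = 0.0125892 eV².
C_V/k_B = (⟨E²⟩ − ⟨E⟩²)/(kT)² = (0.0125892 − 0.00275154)/0.0148840 = 0.6610.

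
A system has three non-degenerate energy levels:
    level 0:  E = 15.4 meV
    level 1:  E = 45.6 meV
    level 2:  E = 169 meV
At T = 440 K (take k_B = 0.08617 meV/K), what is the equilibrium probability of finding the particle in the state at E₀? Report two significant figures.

0.68

k_BT = 0.08617 × 440 K = 37.91 meV.
Eᵢ/kT = 0.4062, 1.203, 4.458.
Z = Σ e^(−Eᵢ/kT) = e^(−0.4062) + e^(−1.203) + e^(−4.458) = 0.6662 + 0.3003 + 0.01159 = 0.9781.
P₀ = e^(−E₀/kT) / Z = 0.6662/0.9781 = 0.68.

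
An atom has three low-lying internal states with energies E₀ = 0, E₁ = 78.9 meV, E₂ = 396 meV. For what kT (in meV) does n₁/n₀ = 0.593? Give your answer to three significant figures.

151 meV

n₁/n₀ = exp[−(E₁−E₀)/kT] = 0.593.
⇒ (E₁−E₀)/kT = ln(1/0.593) = ln(1.6863) = 0.52254.
kT = 78.9 meV / 0.52254 = 151 meV.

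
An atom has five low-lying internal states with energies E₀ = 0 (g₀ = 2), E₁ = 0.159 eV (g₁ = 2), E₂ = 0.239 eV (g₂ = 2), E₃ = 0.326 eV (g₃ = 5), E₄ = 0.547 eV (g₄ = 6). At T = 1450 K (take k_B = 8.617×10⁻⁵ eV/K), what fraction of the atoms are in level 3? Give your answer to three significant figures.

k_BT = 8.617×10⁻⁵ × 1450 K = 0.12495 eV.
Eᵢ/kT = 0, 1.2725, 1.9128, 2.6090, 4.3778.
Z = Σ gᵢe^(−Eᵢ/kT) = 2·e^(−0) + 2·e^(−1.2725) + 2·e^(−1.9128) + 5·e^(−2.6090) + 6·e^(−4.3778) = 2.0000 + 0.56026 + 0.29533 + 0.36804 + 0.075318 = 3.2989.
P₃ = g₃ e^(−E₃/kT) / Z = 0.36804/3.2989 = 0.112.

0.112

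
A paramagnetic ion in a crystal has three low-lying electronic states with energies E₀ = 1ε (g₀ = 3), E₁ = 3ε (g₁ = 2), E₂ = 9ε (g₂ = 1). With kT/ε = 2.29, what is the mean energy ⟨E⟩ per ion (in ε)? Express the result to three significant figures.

Eᵢ/kT = 0.43668, 1.3100, 3.9301.
Z = Σ gᵢe^(−Eᵢ/kT) = 3·e^(−0.43668) + 2·e^(−1.3100) + 1·e^(−3.9301) = 1.9385 + 0.53964 + 0.019642 = 2.4978.
⟨E⟩ = Σ Eᵢ gᵢe^(−Eᵢ/kT) / Z = (1·1.9385 + 3·0.53964 + 9·0.019642) / 2.4978 = 1.49 ε.

1.49 ε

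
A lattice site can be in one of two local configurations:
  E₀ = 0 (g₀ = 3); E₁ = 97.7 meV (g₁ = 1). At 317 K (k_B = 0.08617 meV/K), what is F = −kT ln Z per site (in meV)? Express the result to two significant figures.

-30 meV

k_BT = 0.08617 × 317 K = 27.32 meV.
Eᵢ/kT = 0, 3.576.
Z = Σ gᵢe^(−Eᵢ/kT) = 3·e^(−0) + 1·e^(−3.576) = 3.000 + 0.02799 = 3.028.
F = −kT ln Z = −27.32 × ln(3.028) = −27.32 × 1.108 = -30 meV.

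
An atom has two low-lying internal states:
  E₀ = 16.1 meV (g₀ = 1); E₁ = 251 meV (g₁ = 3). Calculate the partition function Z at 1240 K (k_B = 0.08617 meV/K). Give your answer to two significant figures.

k_BT = 0.08617 × 1240 K = 106.9 meV.
Eᵢ/kT = 0.1506, 2.348.
Z = Σ gᵢe^(−Eᵢ/kT) = 1·e^(−0.1506) + 3·e^(−2.348) = 0.8602 + 0.2867 = 1.147.

Z = 1.1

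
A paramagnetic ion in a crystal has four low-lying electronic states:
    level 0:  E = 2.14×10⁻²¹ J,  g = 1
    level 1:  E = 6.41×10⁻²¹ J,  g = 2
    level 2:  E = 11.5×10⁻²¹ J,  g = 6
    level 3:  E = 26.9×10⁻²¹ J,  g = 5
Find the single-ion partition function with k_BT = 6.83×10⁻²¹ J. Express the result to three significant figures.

Z = 2.72

Eᵢ/kT = 0.31332, 0.93851, 1.6837, 3.9385.
Z = Σ gᵢe^(−Eᵢ/kT) = 1·e^(−0.31332) + 2·e^(−0.93851) + 6·e^(−1.6837) + 5·e^(−3.9385) = 0.73102 + 0.78242 + 1.1141 + 0.097387 = 2.7249.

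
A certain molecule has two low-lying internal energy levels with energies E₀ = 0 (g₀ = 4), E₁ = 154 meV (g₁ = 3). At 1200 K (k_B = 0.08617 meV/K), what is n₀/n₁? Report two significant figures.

k_BT = 0.08617 × 1200 K = 103.4 meV.
n₀/n₁ = (g₀/g₁) exp[−(E₀−E₁)/kT] = (4/3) × exp(−(-154 meV)/(103.4 meV)) = (4/3) × exp(1.489) = 5.9.

5.9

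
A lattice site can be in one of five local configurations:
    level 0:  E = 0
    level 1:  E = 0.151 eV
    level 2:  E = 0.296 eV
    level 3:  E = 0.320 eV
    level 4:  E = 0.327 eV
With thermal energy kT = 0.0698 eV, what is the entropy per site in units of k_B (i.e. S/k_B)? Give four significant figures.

0.4867

Eᵢ/kT = 0, 2.16332, 4.24069, 4.58453, 4.68481.
Z = Σ e^(−Eᵢ/kT) = e^(−0) + e^(−2.16332) + e^(−4.24069) + e^(−4.58453) + e^(−4.68481) = 1.00000 + 0.114943 + 0.0143977 + 0.0102085 + 0.00923449 = 1.14878.
⟨E⟩ = Σ EᵢPᵢ = 0.0242906 eV.
S/k_B = ln Z + ⟨E⟩/kT = ln(1.14878) + 0.0242906/0.0698 = 0.138701 + 0.348003 = 0.4867.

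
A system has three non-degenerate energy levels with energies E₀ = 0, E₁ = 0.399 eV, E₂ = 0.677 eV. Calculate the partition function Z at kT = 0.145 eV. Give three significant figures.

Z = 1.07

Eᵢ/kT = 0, 2.7517, 4.6690.
Z = Σ e^(−Eᵢ/kT) = e^(−0) + e^(−2.7517) + e^(−4.6690) = 1.0000 + 0.063819 + 0.0093816 = 1.0732.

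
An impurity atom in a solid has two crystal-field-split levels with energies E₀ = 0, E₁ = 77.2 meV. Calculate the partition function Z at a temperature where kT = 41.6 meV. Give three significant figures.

Z = 1.16

Eᵢ/kT = 0, 1.8558.
Z = Σ e^(−Eᵢ/kT) = e^(−0) + e^(−1.8558) = 1.0000 + 0.15633 = 1.1563.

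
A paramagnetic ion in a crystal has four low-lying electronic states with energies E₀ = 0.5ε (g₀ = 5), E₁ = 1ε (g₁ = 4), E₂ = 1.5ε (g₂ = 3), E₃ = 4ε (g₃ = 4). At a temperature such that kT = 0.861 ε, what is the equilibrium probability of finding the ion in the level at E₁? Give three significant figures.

Eᵢ/kT = 0.58072, 1.1614, 1.7422, 4.6458.
Z = Σ gᵢe^(−Eᵢ/kT) = 5·e^(−0.58072) + 4·e^(−1.1614) + 3·e^(−1.7422) + 4·e^(−4.6458) = 2.7975 + 1.2522 + 0.52540 + 0.038407 = 4.6135.
P₁ = g₁ e^(−E₁/kT) / Z = 1.2522/4.6135 = 0.271.

0.271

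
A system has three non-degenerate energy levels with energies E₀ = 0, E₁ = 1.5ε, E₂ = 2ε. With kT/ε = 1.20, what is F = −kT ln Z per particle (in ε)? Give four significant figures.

Eᵢ/kT = 0, 1.25000, 1.66667.
Z = Σ e^(−Eᵢ/kT) = e^(−0) + e^(−1.25000) + e^(−1.66667) = 1.00000 + 0.286505 + 0.188875 = 1.47538.
F = −kT ln Z = −1.20 × ln(1.47538) = −1.20 × 0.388916 = -0.4667 ε.

-0.4667 ε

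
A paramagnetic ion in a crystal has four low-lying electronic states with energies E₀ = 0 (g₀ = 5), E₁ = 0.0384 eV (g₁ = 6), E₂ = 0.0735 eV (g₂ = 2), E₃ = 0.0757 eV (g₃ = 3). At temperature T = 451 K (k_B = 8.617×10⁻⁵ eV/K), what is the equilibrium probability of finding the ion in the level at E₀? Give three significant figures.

0.628

k_BT = 8.617×10⁻⁵ × 451 K = 0.038863 eV.
Eᵢ/kT = 0, 0.98809, 1.8913, 1.9479.
Z = Σ gᵢe^(−Eᵢ/kT) = 5·e^(−0) + 6·e^(−0.98809) + 2·e^(−1.8913) + 3·e^(−1.9479) = 5.0000 + 2.2337 + 0.30175 + 0.42772 = 7.9632.
P₀ = g₀ e^(−E₀/kT) / Z = 5.0000/7.9632 = 0.628.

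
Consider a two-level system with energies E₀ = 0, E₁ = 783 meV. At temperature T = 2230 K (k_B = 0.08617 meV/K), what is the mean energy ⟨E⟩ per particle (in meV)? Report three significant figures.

k_BT = 0.08617 × 2230 K = 192.16 meV.
Eᵢ/kT = 0, 4.0747.
Z = Σ e^(−Eᵢ/kT) = e^(−0) + e^(−4.0747) = 1.0000 + 0.016997 = 1.0170.
⟨E⟩ = Σ Eᵢ e^(−Eᵢ/kT) / Z = (0·1.0000 + 783·0.016997) / 1.0170 = 13.1 meV.

13.1 meV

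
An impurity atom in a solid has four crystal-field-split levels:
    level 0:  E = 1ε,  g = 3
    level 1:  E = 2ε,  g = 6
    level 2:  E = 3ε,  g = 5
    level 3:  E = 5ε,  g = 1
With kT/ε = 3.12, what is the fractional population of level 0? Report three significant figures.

0.292

Eᵢ/kT = 0.32051, 0.64103, 0.96154, 1.6026.
Z = Σ gᵢe^(−Eᵢ/kT) = 3·e^(−0.32051) + 6·e^(−0.64103) + 5·e^(−0.96154) + 1·e^(−1.6026) = 2.1773 + 3.1605 + 1.9115 + 0.20137 = 7.4507.
P₀ = g₀ e^(−E₀/kT) / Z = 2.1773/7.4507 = 0.292.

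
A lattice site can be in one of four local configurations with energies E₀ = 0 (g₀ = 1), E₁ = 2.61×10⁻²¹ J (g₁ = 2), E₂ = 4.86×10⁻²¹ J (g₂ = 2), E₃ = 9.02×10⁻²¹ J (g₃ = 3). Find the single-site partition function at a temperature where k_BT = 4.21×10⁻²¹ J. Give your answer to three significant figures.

Z = 3.06

Eᵢ/kT = 0, 0.61995, 1.1544, 2.1425.
Z = Σ gᵢe^(−Eᵢ/kT) = 1·e^(−0) + 2·e^(−0.61995) + 2·e^(−1.1544) + 3·e^(−2.1425) = 1.0000 + 1.0759 + 0.63049 + 0.35208 = 3.0585.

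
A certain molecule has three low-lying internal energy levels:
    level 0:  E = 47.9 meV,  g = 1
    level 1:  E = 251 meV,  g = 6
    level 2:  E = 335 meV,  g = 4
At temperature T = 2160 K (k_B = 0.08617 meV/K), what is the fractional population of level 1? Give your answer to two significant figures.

0.52

k_BT = 0.08617 × 2160 K = 186.1 meV.
Eᵢ/kT = 0.2574, 1.349, 1.800.
Z = Σ gᵢe^(−Eᵢ/kT) = 1·e^(−0.2574) + 6·e^(−1.349) + 4·e^(−1.800) = 0.7731 + 1.557 + 0.6612 = 2.991.
P₁ = g₁ e^(−E₁/kT) / Z = 1.557/2.991 = 0.52.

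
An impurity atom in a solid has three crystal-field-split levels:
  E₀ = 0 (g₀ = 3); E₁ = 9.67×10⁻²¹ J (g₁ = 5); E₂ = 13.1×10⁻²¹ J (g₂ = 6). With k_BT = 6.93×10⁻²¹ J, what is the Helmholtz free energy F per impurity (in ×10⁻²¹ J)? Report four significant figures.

-11.35 ×10⁻²¹ J

Eᵢ/kT = 0, 1.39538, 1.89033.
Z = Σ gᵢe^(−Eᵢ/kT) = 3·e^(−0) + 5·e^(−1.39538) + 6·e^(−1.89033) = 3.00000 + 1.23869 + 0.906132 = 5.14482.
F = −kT ln Z = −6.93 × ln(5.14482) = −6.93 × 1.63799 = -11.35 ×10⁻²¹ J.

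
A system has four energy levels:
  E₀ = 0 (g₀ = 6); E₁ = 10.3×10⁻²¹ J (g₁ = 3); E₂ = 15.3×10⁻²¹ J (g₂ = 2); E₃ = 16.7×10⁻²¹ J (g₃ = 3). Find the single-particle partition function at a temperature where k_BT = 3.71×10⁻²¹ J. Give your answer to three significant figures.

Eᵢ/kT = 0, 2.7763, 4.1240, 4.5013.
Z = Σ gᵢe^(−Eᵢ/kT) = 6·e^(−0) + 3·e^(−2.7763) + 2·e^(−4.1240) + 3·e^(−4.5013) = 6.0000 + 0.18681 + 0.032359 + 0.033284 = 6.2525.

Z = 6.25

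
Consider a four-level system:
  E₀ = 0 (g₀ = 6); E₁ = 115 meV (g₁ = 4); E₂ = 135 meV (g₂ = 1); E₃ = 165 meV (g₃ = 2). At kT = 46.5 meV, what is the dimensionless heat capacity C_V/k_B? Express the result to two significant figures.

0.47

Eᵢ/kT = 0, 2.473, 2.903, 3.548.
Z = Σ gᵢe^(−Eᵢ/kT) = 6·e^(−0) + 4·e^(−2.473) + 1·e^(−2.903) + 2·e^(−3.548) = 6.000 + 0.3373 + 0.05486 + 0.05756 = 6.450.
⟨E⟩ = 8.635 meV, ⟨E²⟩ = 1090 meV².
C_V/k_B = (⟨E²⟩ − ⟨E⟩²)/(kT)² = (1090 − 74.56)/2162 = 0.47.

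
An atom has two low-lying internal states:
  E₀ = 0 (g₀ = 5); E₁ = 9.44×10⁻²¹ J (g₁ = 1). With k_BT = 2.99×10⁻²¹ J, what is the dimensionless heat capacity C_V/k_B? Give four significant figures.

0.08339

Eᵢ/kT = 0, 3.15719.
Z = Σ gᵢe^(−Eᵢ/kT) = 5·e^(−0) + 1·e^(−3.15719) = 5.00000 + 0.0425451 = 5.04255.
⟨E⟩ = 0.0796473, ⟨E²⟩ = 0.751871.
C_V/k_B = (⟨E²⟩ − ⟨E⟩²)/(kT)² = (0.751871 − 0.00634369)/8.94010 = 0.08339.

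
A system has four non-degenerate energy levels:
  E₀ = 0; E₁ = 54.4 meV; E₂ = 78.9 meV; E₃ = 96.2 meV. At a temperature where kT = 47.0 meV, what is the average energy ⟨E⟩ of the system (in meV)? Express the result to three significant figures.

Eᵢ/kT = 0, 1.1574, 1.6787, 2.0468.
Z = Σ e^(−Eᵢ/kT) = e^(−0) + e^(−1.1574) + e^(−1.6787) + e^(−2.0468) = 1.0000 + 0.31430 + 0.18662 + 0.12915 = 1.6301.
⟨E⟩ = Σ Eᵢ e^(−Eᵢ/kT) / Z = (0·1.0000 + 54.4·0.31430 + 78.9·0.18662 + 96.2·0.12915) / 1.6301 = 27.1 meV.

27.1 meV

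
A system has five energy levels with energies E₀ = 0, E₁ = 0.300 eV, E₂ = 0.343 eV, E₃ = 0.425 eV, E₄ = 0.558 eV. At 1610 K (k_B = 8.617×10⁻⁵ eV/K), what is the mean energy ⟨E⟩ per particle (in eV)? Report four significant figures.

k_BT = 8.617×10⁻⁵ × 1610 K = 0.138734 eV.
Eᵢ/kT = 0, 2.16241, 2.47236, 3.06342, 4.02209.
Z = Σ e^(−Eᵢ/kT) = e^(−0) + e^(−2.16241) + e^(−2.47236) + e^(−3.06342) + e^(−4.02209) = 1.00000 + 0.115048 + 0.0843855 + 0.0467276 + 0.0179155 = 1.26408.
⟨E⟩ = Σ Eᵢ e^(−Eᵢ/kT) / Z = (0·1.00000 + 0.300·0.115048 + 0.343·0.0843855 + 0.425·0.0467276 + 0.558·0.0179155) / 1.26408 = 0.07382 eV.

0.07382 eV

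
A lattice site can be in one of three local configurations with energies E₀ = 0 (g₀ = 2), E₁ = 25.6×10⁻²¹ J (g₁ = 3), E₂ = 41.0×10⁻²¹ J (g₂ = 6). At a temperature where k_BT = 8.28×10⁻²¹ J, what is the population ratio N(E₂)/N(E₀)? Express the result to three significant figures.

n₂/n₀ = (g₂/g₀) exp[−(E₂−E₀)/kT] = (6/2) × exp(−(41.0 ×10⁻²¹ J)/(8.28 ×10⁻²¹ J)) = (6/2) × exp(-4.9517) = 0.0212.

0.0212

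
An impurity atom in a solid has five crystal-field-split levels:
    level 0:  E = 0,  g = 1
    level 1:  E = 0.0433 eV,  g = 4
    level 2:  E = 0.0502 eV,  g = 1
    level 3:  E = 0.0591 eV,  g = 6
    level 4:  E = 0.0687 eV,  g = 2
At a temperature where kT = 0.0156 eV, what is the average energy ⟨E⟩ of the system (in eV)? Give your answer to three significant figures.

Eᵢ/kT = 0, 2.7756, 3.2179, 3.7885, 4.4038.
Z = Σ gᵢe^(−Eᵢ/kT) = 1·e^(−0) + 4·e^(−2.7756) + 1·e^(−3.2179) + 6·e^(−3.7885) + 2·e^(−4.4038) = 1.0000 + 0.24925 + 0.040039 + 0.13578 + 0.024462 = 1.4495.
⟨E⟩ = Σ Eᵢ gᵢe^(−Eᵢ/kT) / Z = (0·1.0000 + 0.0433·0.24925 + 0.0502·0.040039 + 0.0591·0.13578 + 0.0687·0.024462) / 1.4495 = 0.0155 eV.

0.0155 eV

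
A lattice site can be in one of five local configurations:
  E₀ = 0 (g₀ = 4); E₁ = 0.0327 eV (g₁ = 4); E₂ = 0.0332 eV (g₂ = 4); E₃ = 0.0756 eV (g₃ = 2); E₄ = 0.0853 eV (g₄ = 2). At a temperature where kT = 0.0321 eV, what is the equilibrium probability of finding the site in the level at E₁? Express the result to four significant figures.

0.2007

Eᵢ/kT = 0, 1.01869, 1.03427, 2.35514, 2.65732.
Z = Σ gᵢe^(−Eᵢ/kT) = 4·e^(−0) + 4·e^(−1.01869) + 4·e^(−1.03427) + 2·e^(−2.35514) + 2·e^(−2.65732) = 4.00000 + 1.44427 + 1.42194 + 0.189760 + 0.140272 = 7.19624.
P₁ = g₁ e^(−E₁/kT) / Z = 1.44427/7.19624 = 0.2007.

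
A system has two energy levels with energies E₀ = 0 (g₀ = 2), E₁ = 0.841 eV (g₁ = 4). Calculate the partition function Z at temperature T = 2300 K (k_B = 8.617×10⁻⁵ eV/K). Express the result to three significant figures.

k_BT = 8.617×10⁻⁵ × 2300 K = 0.19819 eV.
Eᵢ/kT = 0, 4.2434.
Z = Σ gᵢe^(−Eᵢ/kT) = 2·e^(−0) + 4·e^(−4.2434) = 2.0000 + 0.057435 = 2.0574.

Z = 2.06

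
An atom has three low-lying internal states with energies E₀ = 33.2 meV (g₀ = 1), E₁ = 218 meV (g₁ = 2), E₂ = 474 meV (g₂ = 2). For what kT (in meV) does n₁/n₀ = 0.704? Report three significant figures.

n₁/n₀ = (g₁/g₀) exp[−(E₁−E₀)/kT] = 0.704.
⇒ (E₁−E₀)/kT = ln((2/1)/0.704) = ln(2.8409) = 1.0441.
kT = 184.8 meV / 1.0441 = 177 meV.

177 meV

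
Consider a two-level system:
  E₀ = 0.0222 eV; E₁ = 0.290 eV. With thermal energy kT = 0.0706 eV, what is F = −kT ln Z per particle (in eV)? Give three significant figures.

0.0206 eV

Eᵢ/kT = 0.31445, 4.1076.
Z = Σ e^(−Eᵢ/kT) = e^(−0.31445) + e^(−4.1076) = 0.73019 + 0.016447 = 0.74664.
F = −kT ln Z = −0.0706 × ln(0.74664) = −0.0706 × -0.29217 = 0.0206 eV.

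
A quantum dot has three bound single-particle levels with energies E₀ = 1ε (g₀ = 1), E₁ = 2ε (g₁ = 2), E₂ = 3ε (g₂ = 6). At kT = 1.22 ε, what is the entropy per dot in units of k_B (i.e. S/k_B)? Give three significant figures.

1.98

Eᵢ/kT = 0.81967, 1.6393, 2.4590.
Z = Σ gᵢe^(−Eᵢ/kT) = 1·e^(−0.81967) + 2·e^(−1.6393) + 6·e^(−2.4590) = 0.44058 + 0.38823 + 0.51312 = 1.3419.
⟨E⟩ = Σ EᵢPᵢ = 2.0541 ε.
S/k_B = ln Z + ⟨E⟩/kT = ln(1.3419) + 2.0541/1.22 = 0.29409 + 1.6837 = 1.98.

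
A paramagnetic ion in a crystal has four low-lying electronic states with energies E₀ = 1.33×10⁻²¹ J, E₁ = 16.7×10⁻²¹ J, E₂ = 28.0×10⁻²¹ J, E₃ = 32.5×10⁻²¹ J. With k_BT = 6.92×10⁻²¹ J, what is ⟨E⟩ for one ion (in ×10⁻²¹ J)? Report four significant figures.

3.589 ×10⁻²¹ J

Eᵢ/kT = 0.192197, 2.41329, 4.04624, 4.69653.
Z = Σ e^(−Eᵢ/kT) = e^(−0.192197) + e^(−2.41329) + e^(−4.04624) + e^(−4.69653) = 0.825144 + 0.0895203 + 0.0174880 + 0.00912689 = 0.941279.
⟨E⟩ = Σ Eᵢ e^(−Eᵢ/kT) / Z = (1.33·0.825144 + 16.7·0.0895203 + 28.0·0.0174880 + 32.5·0.00912689) / 0.941279 = 3.589 ×10⁻²¹ J.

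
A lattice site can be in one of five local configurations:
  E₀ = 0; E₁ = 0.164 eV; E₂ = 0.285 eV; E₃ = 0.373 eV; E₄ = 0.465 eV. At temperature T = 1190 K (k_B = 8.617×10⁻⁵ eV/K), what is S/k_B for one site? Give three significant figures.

0.755

k_BT = 8.617×10⁻⁵ × 1190 K = 0.10254 eV.
Eᵢ/kT = 0, 1.5994, 2.7794, 3.6376, 4.5348.
Z = Σ e^(−Eᵢ/kT) = e^(−0) + e^(−1.5994) + e^(−2.7794) + e^(−3.6376) + e^(−4.5348) = 1.0000 + 0.20202 + 0.062076 + 0.026315 + 0.010729 = 1.3011.
⟨E⟩ = Σ EᵢPᵢ = 0.050440 eV.
S/k_B = ln Z + ⟨E⟩/kT = ln(1.3011) + 0.050440/0.10254 = 0.26321 + 0.49191 = 0.755.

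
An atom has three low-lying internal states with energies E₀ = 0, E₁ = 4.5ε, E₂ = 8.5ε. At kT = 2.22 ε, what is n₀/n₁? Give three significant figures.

n₀/n₁ = exp[−(E₀−E₁)/kT] = exp(−(-4.5ε)/(2.22ε)) = exp(2.0270) = 7.59.

7.59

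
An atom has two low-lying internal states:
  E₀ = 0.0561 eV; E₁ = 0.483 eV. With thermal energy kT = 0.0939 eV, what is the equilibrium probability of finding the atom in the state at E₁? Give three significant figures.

Eᵢ/kT = 0.59744, 5.1438.
Z = Σ e^(−Eᵢ/kT) = e^(−0.59744) + e^(−5.1438) = 0.55022 + 0.0058355 = 0.55606.
P₁ = e^(−E₁/kT) / Z = 0.0058355/0.55606 = 0.0105.

0.0105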